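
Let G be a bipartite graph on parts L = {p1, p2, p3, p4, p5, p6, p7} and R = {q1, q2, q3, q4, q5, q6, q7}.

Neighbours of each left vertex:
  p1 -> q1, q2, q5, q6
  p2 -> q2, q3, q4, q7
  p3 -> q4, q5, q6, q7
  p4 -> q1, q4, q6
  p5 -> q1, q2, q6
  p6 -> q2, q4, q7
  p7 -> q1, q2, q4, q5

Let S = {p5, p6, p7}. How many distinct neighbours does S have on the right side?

6

The union of neighbours of {p5, p6, p7} is {q1, q2, q4, q5, q6, q7}, which has 6 elements.
Since |N(S)| = 6 ≥ |S| = 3, Hall's condition holds for this subset.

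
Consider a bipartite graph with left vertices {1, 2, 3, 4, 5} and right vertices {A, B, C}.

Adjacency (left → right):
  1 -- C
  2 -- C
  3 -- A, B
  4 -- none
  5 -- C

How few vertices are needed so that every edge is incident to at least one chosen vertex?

2

The 2 edges 1–C, 3–B form a matching, so any vertex cover needs at least 2 vertices (one per matched edge).
Conversely {3, C} meets every edge and has exactly 2 vertices, so 2 is optimal.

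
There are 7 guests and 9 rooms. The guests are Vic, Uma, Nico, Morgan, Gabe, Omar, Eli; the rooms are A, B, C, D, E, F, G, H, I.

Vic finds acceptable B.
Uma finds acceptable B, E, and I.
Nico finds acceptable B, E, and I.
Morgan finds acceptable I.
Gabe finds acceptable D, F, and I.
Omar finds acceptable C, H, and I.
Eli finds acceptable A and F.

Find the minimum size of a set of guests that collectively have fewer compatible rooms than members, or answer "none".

Take S = {Vic, Uma, Nico, Morgan}. Its neighbourhood is {B, E, I}, so |N(S)| = 3 < |S| = 4.
Every subset of size less than 4 has at least as many neighbours as members, so 4 is the minimum.

4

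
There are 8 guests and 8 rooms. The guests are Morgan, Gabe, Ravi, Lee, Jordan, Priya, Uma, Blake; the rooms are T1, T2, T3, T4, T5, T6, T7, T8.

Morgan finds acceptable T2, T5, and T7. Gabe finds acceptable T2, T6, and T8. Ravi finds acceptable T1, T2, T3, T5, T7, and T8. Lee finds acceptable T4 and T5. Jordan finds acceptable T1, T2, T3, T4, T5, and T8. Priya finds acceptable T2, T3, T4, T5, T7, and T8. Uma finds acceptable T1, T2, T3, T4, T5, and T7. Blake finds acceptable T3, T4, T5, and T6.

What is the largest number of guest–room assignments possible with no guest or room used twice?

8

A valid assignment of size 8: Morgan–T2, Gabe–T6, Ravi–T8, Lee–T4, Jordan–T1, Priya–T7, Uma–T3, Blake–T5.
All 8 guests are matched, so no larger matching exists.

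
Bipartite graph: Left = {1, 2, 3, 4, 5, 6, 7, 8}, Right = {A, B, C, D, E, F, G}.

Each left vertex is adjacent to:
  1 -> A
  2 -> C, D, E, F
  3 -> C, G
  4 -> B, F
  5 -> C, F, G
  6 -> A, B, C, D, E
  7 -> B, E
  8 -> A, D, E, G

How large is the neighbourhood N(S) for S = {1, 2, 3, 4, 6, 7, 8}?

The union of neighbours of {1, 2, 3, 4, 6, 7, 8} is {A, B, C, D, E, F, G}, which has 7 elements.
Since |N(S)| = 7 ≥ |S| = 7, Hall's condition holds for this subset.

7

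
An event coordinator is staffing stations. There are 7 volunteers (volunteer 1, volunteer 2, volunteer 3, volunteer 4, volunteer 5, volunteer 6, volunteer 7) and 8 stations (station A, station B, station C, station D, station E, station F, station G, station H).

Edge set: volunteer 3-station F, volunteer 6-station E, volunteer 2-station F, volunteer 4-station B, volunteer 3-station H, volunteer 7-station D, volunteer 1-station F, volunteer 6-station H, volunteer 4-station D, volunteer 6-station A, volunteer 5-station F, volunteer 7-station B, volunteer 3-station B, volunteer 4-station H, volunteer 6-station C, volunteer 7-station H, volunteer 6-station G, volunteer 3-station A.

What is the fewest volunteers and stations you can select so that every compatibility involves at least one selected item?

A maximum matching has 5 edges (e.g. volunteer 1–station F, volunteer 3–station A, volunteer 4–station H, volunteer 6–station C, volunteer 7–station B).
By König's theorem the minimum vertex cover has the same size. One such cover is {volunteer 3, volunteer 4, volunteer 6, volunteer 7, station F}.

5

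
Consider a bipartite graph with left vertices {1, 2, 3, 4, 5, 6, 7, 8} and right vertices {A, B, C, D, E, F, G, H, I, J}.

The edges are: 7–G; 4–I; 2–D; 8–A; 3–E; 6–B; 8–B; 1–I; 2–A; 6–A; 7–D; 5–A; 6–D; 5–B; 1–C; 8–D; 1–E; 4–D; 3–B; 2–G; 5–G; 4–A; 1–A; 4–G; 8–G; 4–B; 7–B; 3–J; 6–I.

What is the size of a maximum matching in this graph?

7

A valid assignment of size 7: 1–C, 2–D, 3–E, 4–A, 5–G, 6–I, 7–B.
The set {2, 4, 5, 6, 7, 8} has only 5 neighbours ({A, B, D, G, I}), so by Hall's theorem at most 7 of the 8 left vertices can be matched.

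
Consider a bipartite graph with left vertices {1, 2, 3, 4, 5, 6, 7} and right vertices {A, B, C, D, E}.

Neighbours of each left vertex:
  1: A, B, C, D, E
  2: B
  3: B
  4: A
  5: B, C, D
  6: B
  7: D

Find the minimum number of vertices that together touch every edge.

A maximum matching has 5 edges (e.g. 1–E, 2–B, 4–A, 5–C, 7–D).
By König's theorem the minimum vertex cover has the same size. One such cover is {1, 4, 5, 7, B}.

5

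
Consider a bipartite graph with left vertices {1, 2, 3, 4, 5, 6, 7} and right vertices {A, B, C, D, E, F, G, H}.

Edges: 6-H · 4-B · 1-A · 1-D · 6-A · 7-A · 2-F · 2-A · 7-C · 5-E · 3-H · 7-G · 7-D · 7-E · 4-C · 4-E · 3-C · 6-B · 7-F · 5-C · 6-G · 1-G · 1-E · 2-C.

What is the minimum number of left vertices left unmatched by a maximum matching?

One maximum matching: 1-D, 2-F, 3-H, 4-E, 5-C, 6-B, 7-G.
All 7 left vertices are matched, so no larger matching exists.
That matches 7 of the 7, leaving 0 unmatched; no matching can do better.

0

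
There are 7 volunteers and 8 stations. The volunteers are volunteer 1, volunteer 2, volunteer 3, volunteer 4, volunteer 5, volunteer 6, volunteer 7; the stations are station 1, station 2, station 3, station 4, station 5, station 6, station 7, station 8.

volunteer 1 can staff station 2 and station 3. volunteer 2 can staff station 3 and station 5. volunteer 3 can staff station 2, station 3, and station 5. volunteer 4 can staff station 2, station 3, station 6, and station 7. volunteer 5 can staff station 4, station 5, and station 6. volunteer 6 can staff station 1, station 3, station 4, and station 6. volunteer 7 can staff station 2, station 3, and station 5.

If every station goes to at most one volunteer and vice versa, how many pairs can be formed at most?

One maximum matching: volunteer 1–station 3, volunteer 2–station 5, volunteer 3–station 2, volunteer 4–station 7, volunteer 5–station 4, volunteer 6–station 1.
The set {volunteer 1, volunteer 2, volunteer 3, volunteer 7} has only 3 neighbours ({station 2, station 3, station 5}), so by Hall's theorem at most 6 of the 7 volunteers can be matched.

6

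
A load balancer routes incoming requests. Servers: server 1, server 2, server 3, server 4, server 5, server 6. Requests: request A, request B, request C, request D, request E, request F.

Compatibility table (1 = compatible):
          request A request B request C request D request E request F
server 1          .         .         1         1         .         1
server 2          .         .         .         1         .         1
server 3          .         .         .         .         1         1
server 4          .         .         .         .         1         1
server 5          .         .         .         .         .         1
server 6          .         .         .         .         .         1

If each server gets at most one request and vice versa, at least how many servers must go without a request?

For example, pair server 1–request C, server 2–request D, server 3–request E, server 4–request F.
The set {server 3, server 4, server 5, server 6} has only 2 neighbours ({request E, request F}), so by Hall's theorem at most 4 of the 6 servers can be matched.
That matches 4 of the 6, leaving 2 unmatched; no matching can do better.

2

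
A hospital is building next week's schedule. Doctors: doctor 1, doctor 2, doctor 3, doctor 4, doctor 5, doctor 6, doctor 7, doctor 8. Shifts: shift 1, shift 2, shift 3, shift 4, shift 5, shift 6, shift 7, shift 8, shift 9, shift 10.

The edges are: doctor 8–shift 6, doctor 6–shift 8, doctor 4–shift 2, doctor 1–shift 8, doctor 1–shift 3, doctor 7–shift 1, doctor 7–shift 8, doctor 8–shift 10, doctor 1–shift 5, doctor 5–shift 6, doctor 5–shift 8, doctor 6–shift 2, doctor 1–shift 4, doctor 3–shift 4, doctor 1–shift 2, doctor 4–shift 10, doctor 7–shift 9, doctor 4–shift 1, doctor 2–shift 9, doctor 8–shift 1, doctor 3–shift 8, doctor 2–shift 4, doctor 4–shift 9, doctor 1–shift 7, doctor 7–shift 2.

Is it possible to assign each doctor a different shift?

One maximum matching: doctor 1→shift 5, doctor 2→shift 9, doctor 3→shift 4, doctor 4→shift 2, doctor 5→shift 6, doctor 6→shift 8, doctor 7→shift 1, doctor 8→shift 10.
All 8 doctors are covered.

Yes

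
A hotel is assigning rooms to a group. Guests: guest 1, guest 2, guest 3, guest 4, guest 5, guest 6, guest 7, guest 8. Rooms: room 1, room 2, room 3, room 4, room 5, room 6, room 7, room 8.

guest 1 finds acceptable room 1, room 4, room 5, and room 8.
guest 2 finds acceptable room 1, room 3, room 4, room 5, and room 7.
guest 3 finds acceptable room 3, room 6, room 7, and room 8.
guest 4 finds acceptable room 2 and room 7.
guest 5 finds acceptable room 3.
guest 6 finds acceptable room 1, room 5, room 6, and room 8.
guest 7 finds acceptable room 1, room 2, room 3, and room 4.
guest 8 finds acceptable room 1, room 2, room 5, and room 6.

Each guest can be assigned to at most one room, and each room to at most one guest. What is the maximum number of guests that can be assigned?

A valid assignment of size 8: guest 1→room 8, guest 2→room 4, guest 3→room 7, guest 4→room 2, guest 5→room 3, guest 6→room 6, guest 7→room 1, guest 8→room 5.
All 8 guests are matched, so no larger matching exists.

8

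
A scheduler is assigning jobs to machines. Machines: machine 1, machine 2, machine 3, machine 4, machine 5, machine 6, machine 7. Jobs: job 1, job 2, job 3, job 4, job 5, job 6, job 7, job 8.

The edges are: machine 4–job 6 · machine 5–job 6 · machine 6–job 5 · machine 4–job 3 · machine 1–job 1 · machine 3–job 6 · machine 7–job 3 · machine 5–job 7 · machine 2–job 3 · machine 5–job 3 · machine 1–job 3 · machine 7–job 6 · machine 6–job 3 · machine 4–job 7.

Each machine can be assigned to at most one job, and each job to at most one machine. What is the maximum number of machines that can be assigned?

A valid assignment of size 5: machine 1→job 1, machine 2→job 3, machine 3→job 6, machine 4→job 7, machine 6→job 5.
The set {machine 2, machine 3, machine 4, machine 5, machine 7} has only 3 neighbours ({job 3, job 6, job 7}), so by Hall's theorem at most 5 of the 7 machines can be matched.

5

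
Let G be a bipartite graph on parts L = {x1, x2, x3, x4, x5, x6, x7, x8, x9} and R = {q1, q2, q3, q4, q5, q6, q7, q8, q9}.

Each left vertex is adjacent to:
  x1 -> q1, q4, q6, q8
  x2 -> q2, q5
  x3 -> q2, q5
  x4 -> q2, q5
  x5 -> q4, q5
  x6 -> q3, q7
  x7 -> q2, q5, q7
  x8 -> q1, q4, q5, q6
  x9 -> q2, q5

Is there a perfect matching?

No

The set {x2, x3, x4, x9} has only 2 neighbours ({q2, q5}), so by Hall's theorem at most 7 of the 9 left vertices can be matched.
Hence no matching covers every left vertex.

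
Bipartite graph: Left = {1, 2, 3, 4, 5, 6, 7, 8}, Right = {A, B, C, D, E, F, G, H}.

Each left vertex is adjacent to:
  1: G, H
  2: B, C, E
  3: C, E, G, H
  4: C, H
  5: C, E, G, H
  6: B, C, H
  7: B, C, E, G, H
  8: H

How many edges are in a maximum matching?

A valid assignment of size 5: 1-G, 2-B, 3-C, 4-H, 5-E.
The set {1, 2, 3, 4, 5, 6, 7, 8} has only 5 neighbours ({B, C, E, G, H}), so by Hall's theorem at most 5 of the 8 left vertices can be matched.

5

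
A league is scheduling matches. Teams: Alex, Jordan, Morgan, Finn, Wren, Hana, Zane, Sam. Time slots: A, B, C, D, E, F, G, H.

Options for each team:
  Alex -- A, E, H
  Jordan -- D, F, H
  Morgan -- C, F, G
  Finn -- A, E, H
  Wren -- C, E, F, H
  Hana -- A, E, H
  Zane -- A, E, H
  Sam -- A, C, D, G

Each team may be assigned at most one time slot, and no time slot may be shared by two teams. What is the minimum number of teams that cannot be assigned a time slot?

A valid assignment of size 7: Alex-H, Jordan-D, Morgan-F, Finn-A, Wren-C, Hana-E, Sam-G.
The set {Alex, Finn, Hana, Zane} has only 3 neighbours ({A, E, H}), so by Hall's theorem at most 7 of the 8 teams can be matched.
That matches 7 of the 8, leaving 1 unmatched; no matching can do better.

1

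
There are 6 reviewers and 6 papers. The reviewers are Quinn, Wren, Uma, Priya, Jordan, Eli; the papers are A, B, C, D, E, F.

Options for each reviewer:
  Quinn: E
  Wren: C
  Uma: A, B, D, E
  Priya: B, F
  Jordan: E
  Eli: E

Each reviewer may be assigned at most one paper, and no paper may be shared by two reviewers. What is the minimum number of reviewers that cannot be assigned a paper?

2

A valid assignment of size 4: Quinn→E, Wren→C, Uma→D, Priya→B.
The set {Quinn, Jordan, Eli} has only 1 neighbour ({E}), so by Hall's theorem at most 4 of the 6 reviewers can be matched.
That matches 4 of the 6, leaving 2 unmatched; no matching can do better.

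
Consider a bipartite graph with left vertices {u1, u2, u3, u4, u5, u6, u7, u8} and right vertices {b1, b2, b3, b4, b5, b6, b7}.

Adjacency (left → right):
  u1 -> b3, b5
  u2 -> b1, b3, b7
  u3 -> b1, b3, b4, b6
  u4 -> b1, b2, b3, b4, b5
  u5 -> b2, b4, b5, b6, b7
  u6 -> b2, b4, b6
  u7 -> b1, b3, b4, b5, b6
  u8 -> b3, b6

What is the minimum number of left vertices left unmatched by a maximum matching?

1

One maximum matching: u1–b3, u2–b7, u3–b6, u4–b5, u5–b2, u6–b4, u7–b1.
The set {u1, u2, u3, u4, u5, u6, u7, u8} has only 7 neighbours ({b1, b2, b3, b4, b5, b6, b7}), so by Hall's theorem at most 7 of the 8 left vertices can be matched.
That matches 7 of the 8, leaving 1 unmatched; no matching can do better.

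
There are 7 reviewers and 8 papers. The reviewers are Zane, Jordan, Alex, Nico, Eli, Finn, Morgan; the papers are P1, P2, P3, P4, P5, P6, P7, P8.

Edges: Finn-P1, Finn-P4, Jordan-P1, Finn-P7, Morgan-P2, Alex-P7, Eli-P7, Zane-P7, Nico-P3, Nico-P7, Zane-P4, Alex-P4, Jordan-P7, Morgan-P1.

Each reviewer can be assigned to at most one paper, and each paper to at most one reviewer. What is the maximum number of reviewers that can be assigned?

5

One maximum matching: Zane→P4, Jordan→P1, Alex→P7, Nico→P3, Morgan→P2.
The set {Zane, Jordan, Alex, Eli, Finn} has only 3 neighbours ({P1, P4, P7}), so by Hall's theorem at most 5 of the 7 reviewers can be matched.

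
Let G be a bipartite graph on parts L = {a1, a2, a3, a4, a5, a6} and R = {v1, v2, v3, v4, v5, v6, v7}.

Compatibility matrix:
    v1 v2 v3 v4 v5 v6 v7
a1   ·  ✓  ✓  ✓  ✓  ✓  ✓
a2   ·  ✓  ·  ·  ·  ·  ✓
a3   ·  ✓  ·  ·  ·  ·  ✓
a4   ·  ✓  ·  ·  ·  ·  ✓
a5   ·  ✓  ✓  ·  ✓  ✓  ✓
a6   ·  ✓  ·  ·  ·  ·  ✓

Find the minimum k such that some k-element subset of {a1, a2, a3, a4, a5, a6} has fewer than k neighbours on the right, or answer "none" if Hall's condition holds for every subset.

Take S = {a2, a3, a4}. Its neighbourhood is {v2, v7}, so |N(S)| = 2 < |S| = 3.
Every subset of size less than 3 has at least as many neighbours as members, so 3 is the minimum.

3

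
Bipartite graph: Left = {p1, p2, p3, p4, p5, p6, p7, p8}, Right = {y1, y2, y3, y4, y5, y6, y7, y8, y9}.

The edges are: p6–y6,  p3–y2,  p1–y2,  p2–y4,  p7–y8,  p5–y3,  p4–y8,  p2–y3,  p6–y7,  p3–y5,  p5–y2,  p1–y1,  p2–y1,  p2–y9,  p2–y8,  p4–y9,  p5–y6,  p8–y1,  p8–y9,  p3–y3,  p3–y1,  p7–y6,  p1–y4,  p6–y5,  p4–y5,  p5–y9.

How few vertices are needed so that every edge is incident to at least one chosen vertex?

A maximum matching has 8 edges (e.g. p1–y4, p2–y9, p3–y3, p4–y5, p5–y2, p6–y7, p7–y8, p8–y1).
By König's theorem the minimum vertex cover has the same size. One such cover is {p1, p2, p3, p4, p5, p6, p7, p8}.

8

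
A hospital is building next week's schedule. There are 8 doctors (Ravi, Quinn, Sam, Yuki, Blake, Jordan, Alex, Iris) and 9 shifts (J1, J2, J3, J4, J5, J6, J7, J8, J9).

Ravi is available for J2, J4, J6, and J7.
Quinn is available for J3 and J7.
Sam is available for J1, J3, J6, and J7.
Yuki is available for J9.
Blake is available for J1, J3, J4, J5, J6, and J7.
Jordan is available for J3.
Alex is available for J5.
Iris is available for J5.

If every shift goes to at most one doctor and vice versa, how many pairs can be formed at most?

A valid assignment of size 7: Ravi-J2, Quinn-J7, Sam-J1, Yuki-J9, Blake-J6, Jordan-J3, Alex-J5.
The set {Alex, Iris} has only 1 neighbour ({J5}), so by Hall's theorem at most 7 of the 8 doctors can be matched.

7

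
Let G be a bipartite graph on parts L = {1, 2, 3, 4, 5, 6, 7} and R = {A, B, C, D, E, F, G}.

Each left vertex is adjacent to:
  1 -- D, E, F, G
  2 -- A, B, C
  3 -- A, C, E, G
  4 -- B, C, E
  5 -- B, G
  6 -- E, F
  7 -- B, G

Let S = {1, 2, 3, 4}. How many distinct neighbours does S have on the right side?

7

The union of neighbours of {1, 2, 3, 4} is {A, B, C, D, E, F, G}, which has 7 elements.
Since |N(S)| = 7 ≥ |S| = 4, Hall's condition holds for this subset.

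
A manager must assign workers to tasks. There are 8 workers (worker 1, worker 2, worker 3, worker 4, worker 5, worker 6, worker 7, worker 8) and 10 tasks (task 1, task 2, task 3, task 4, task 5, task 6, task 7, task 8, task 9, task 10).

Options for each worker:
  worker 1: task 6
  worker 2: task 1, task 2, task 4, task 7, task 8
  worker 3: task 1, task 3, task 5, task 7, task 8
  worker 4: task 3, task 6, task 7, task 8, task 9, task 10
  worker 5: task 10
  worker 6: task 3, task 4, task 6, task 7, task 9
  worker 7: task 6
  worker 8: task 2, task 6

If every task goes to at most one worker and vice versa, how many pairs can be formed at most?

One maximum matching: worker 1–task 6, worker 2–task 8, worker 3–task 1, worker 4–task 7, worker 5–task 10, worker 6–task 4, worker 8–task 2.
The set {worker 1, worker 7} has only 1 neighbour ({task 6}), so by Hall's theorem at most 7 of the 8 workers can be matched.

7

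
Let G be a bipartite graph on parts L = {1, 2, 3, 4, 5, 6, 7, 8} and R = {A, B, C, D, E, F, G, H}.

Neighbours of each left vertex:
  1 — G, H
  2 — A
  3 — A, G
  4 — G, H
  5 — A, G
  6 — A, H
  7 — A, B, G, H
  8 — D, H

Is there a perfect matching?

No

The set {1, 2, 3, 4, 5, 6} has only 3 neighbours ({A, G, H}), so by Hall's theorem at most 5 of the 8 left vertices can be matched.
Hence no matching covers every left vertex.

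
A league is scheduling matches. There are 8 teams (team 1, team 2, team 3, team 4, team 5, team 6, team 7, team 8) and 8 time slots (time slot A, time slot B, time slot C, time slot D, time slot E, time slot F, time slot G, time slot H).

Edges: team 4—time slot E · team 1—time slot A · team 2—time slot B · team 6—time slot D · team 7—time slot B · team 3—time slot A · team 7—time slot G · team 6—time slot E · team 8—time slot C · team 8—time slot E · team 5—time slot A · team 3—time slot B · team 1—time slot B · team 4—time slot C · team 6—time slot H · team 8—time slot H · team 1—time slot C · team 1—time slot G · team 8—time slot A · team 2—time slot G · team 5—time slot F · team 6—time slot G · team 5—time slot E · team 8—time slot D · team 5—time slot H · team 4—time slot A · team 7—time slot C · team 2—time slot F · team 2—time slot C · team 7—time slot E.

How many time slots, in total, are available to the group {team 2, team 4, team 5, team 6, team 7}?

8

The union of neighbours of {team 2, team 4, team 5, team 6, team 7} is {time slot A, time slot B, time slot C, time slot D, time slot E, time slot F, time slot G, time slot H}, which has 8 elements.
Since |N(S)| = 8 ≥ |S| = 5, Hall's condition holds for this subset.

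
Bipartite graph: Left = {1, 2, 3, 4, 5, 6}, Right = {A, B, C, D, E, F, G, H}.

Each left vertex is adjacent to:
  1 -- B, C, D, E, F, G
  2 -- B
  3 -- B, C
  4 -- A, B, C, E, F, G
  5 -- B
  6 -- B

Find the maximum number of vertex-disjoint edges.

4

One maximum matching: 1-E, 2-B, 3-C, 4-G.
The set {2, 5, 6} has only 1 neighbour ({B}), so by Hall's theorem at most 4 of the 6 left vertices can be matched.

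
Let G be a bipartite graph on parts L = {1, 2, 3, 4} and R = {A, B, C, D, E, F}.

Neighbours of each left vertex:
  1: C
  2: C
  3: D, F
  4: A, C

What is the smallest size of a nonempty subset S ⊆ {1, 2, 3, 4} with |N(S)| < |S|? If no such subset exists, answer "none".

Take S = {1, 2}. Its neighbourhood is {C}, so |N(S)| = 1 < |S| = 2.
No single vertex violates Hall's condition since each has at least one neighbour, so 2 is the minimum.

2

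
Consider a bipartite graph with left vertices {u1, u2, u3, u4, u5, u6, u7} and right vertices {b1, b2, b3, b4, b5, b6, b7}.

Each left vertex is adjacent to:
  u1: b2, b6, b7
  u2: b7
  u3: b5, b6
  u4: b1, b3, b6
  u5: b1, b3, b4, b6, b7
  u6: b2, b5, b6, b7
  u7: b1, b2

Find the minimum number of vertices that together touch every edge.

7

A maximum matching has 7 edges (e.g. u1–b2, u2–b7, u3–b6, u4–b3, u5–b4, u6–b5, u7–b1).
By König's theorem the minimum vertex cover has the same size. One such cover is {u1, u2, u3, u4, u5, u6, u7}.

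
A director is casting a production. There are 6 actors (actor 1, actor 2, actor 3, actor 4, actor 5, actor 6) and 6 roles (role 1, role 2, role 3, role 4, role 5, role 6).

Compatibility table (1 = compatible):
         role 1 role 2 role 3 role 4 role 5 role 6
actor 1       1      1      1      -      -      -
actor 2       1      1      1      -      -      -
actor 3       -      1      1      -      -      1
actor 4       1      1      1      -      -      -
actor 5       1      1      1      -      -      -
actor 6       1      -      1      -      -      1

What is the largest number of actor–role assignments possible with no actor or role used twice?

One maximum matching: actor 1–role 2, actor 2–role 1, actor 3–role 6, actor 4–role 3.
The set {actor 1, actor 2, actor 3, actor 4, actor 5, actor 6} has only 4 neighbours ({role 1, role 2, role 3, role 6}), so by Hall's theorem at most 4 of the 6 actors can be matched.

4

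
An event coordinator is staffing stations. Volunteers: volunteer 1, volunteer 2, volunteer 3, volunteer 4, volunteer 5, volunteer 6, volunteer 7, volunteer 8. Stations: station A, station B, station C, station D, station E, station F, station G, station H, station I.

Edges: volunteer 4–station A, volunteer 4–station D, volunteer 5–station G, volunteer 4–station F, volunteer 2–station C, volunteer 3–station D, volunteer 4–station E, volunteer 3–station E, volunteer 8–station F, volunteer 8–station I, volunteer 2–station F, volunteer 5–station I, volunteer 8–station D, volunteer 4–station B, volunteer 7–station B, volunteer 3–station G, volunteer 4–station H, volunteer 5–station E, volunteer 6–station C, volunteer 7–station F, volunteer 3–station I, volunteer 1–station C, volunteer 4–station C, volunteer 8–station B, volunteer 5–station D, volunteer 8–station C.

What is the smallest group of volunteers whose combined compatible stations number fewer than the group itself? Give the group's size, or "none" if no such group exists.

Take S = {volunteer 1, volunteer 6}. Its neighbourhood is {station C}, so |N(S)| = 1 < |S| = 2.
No single vertex violates Hall's condition since each has at least one neighbour, so 2 is the minimum.

2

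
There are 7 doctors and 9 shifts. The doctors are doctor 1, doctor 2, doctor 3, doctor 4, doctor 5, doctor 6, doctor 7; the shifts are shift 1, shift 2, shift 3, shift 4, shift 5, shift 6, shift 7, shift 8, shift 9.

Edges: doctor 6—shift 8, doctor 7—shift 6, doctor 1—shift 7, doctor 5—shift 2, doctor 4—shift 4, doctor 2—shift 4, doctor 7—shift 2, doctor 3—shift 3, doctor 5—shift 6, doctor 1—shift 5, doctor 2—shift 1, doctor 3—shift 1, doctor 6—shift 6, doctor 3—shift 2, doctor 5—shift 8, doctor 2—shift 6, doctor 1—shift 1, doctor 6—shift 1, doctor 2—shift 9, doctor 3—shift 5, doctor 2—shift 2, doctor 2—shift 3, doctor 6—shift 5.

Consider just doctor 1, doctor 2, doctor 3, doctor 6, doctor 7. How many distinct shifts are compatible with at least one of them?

9

The union of neighbours of {doctor 1, doctor 2, doctor 3, doctor 6, doctor 7} is {shift 1, shift 2, shift 3, shift 4, shift 5, shift 6, shift 7, shift 8, shift 9}, which has 9 elements.
Since |N(S)| = 9 ≥ |S| = 5, Hall's condition holds for this subset.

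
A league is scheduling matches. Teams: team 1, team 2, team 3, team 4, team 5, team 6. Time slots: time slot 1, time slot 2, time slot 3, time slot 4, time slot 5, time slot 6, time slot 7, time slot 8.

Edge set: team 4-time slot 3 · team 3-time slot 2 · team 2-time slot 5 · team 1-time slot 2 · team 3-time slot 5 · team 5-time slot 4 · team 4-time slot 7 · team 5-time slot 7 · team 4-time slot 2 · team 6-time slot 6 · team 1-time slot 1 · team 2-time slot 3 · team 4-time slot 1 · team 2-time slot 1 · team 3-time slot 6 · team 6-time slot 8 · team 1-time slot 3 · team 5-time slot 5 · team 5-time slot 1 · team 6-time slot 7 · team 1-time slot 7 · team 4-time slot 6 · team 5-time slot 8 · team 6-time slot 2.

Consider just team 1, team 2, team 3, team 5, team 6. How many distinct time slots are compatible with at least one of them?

8

The union of neighbours of {team 1, team 2, team 3, team 5, team 6} is {time slot 1, time slot 2, time slot 3, time slot 4, time slot 5, time slot 6, time slot 7, time slot 8}, which has 8 elements.
Since |N(S)| = 8 ≥ |S| = 5, Hall's condition holds for this subset.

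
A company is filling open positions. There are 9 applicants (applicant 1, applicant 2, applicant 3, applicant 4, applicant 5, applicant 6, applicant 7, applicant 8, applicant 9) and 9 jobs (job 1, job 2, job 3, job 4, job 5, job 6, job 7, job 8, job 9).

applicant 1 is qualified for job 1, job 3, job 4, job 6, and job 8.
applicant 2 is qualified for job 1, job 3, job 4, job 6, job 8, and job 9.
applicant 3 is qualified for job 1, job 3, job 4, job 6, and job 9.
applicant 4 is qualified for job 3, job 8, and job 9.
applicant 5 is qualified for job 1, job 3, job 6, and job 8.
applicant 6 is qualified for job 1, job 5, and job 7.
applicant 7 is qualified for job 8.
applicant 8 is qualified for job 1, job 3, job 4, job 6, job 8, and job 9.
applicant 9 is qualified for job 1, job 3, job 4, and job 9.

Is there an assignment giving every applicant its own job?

No

The set {applicant 1, applicant 2, applicant 3, applicant 4, applicant 5, applicant 7, applicant 8, applicant 9} has only 6 neighbours ({job 1, job 3, job 4, job 6, job 8, job 9}), so by Hall's theorem at most 7 of the 9 applicants can be matched.
Hence no matching covers every applicant.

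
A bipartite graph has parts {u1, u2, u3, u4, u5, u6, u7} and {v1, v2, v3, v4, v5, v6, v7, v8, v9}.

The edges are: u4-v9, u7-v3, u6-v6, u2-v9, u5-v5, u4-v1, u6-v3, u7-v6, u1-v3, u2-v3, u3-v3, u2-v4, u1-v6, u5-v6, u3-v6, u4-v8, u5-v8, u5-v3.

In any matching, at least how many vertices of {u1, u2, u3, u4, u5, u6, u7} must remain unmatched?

2

A valid assignment of size 5: u1–v3, u2–v4, u3–v6, u4–v1, u5–v8.
The set {u1, u3, u6, u7} has only 2 neighbours ({v3, v6}), so by Hall's theorem at most 5 of the 7 left vertices can be matched.
That matches 5 of the 7, leaving 2 unmatched; no matching can do better.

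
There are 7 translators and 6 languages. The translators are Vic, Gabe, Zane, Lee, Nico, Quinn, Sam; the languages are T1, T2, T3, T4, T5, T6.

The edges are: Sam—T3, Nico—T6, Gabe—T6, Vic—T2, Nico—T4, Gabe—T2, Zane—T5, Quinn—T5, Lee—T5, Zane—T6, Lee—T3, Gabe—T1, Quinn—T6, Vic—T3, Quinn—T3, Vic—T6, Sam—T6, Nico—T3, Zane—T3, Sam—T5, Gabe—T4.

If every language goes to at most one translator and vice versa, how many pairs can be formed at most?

6

A valid assignment of size 6: Vic-T2, Gabe-T1, Zane-T5, Lee-T3, Nico-T4, Quinn-T6.
The set {Zane, Lee, Quinn, Sam} has only 3 neighbours ({T3, T5, T6}), so by Hall's theorem at most 6 of the 7 translators can be matched.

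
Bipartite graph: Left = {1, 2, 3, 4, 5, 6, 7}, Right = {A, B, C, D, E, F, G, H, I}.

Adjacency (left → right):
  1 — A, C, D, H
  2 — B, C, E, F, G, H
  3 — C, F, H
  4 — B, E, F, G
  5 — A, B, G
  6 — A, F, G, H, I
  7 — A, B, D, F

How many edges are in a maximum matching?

7

For example, pair 1-C, 2-G, 3-F, 4-E, 5-A, 6-H, 7-B.
This saturates every left vertex, so 7 is the maximum.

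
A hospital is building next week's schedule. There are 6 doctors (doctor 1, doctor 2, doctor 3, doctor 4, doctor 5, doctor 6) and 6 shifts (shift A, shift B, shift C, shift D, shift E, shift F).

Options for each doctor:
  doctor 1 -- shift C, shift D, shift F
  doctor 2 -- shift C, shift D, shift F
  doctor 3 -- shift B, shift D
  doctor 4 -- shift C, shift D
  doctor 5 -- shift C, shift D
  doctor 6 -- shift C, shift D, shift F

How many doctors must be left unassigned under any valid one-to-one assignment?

A valid assignment of size 4: doctor 1→shift F, doctor 2→shift C, doctor 3→shift B, doctor 4→shift D.
The set {doctor 1, doctor 2, doctor 4, doctor 5, doctor 6} has only 3 neighbours ({shift C, shift D, shift F}), so by Hall's theorem at most 4 of the 6 doctors can be matched.
That matches 4 of the 6, leaving 2 unmatched; no matching can do better.

2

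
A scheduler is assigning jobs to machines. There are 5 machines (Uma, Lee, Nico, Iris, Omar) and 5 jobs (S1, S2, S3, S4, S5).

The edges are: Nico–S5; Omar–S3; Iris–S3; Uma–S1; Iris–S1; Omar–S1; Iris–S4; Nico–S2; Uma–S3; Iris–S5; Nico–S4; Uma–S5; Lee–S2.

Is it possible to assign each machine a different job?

A valid assignment of size 5: Uma-S1, Lee-S2, Nico-S5, Iris-S4, Omar-S3.
All 5 machines are covered.

Yes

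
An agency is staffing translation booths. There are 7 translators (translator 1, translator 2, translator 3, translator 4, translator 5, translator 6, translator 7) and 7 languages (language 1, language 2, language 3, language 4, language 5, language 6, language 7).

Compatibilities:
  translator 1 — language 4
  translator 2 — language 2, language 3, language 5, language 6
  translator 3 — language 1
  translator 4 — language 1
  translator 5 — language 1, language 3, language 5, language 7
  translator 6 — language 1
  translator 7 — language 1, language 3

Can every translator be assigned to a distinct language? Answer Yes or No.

The set {translator 3, translator 4, translator 6} has only 1 neighbour ({language 1}), so by Hall's theorem at most 5 of the 7 translators can be matched.
Hence no matching covers every translator.

No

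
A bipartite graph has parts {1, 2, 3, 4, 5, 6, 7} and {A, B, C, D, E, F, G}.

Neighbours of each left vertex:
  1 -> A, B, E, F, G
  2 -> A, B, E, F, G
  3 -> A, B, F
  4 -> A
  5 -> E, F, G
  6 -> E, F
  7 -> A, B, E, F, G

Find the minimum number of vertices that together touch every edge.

{A, B, E, F, G} is a vertex cover of size 5: every edge has an endpoint in this set.
No smaller cover exists because 1–B, 2–G, 3–F, 4–A, 5–E is a matching of size 5, and a cover must include an endpoint of each of these disjoint edges (König's theorem).

5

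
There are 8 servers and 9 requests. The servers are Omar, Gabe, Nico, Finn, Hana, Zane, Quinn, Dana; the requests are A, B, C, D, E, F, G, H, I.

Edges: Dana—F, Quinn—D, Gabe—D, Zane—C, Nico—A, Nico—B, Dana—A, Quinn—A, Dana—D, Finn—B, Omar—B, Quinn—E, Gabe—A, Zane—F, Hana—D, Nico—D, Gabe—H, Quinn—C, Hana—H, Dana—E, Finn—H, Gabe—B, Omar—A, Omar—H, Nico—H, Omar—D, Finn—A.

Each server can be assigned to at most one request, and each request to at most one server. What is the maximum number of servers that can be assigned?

One maximum matching: Omar→A, Gabe→H, Nico→D, Finn→B, Zane→F, Quinn→C, Dana→E.
The set {Omar, Gabe, Nico, Finn, Hana} has only 4 neighbours ({A, B, D, H}), so by Hall's theorem at most 7 of the 8 servers can be matched.

7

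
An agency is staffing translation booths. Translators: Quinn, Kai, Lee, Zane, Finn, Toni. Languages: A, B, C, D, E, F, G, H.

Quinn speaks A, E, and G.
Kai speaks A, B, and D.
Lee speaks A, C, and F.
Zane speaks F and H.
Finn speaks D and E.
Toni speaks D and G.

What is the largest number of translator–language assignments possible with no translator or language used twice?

6

One maximum matching: Quinn-E, Kai-B, Lee-C, Zane-F, Finn-D, Toni-G.
This saturates every translator, so 6 is the maximum.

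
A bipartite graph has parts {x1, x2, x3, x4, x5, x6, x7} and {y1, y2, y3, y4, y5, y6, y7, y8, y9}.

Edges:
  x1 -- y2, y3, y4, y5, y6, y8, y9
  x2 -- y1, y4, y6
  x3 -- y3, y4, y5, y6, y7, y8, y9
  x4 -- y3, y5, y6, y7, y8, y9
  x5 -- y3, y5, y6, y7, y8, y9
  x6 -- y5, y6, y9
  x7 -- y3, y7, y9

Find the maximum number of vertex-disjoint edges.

A valid assignment of size 7: x1-y4, x2-y1, x3-y9, x4-y6, x5-y7, x6-y5, x7-y3.
This saturates every left vertex, so 7 is the maximum.

7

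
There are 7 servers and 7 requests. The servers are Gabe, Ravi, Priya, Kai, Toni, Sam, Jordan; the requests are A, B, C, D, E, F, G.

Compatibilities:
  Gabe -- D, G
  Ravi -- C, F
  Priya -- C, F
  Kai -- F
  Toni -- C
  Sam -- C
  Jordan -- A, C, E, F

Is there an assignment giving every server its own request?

No

The set {Ravi, Priya, Kai, Toni, Sam} has only 2 neighbours ({C, F}), so by Hall's theorem at most 4 of the 7 servers can be matched.
Hence no matching covers every server.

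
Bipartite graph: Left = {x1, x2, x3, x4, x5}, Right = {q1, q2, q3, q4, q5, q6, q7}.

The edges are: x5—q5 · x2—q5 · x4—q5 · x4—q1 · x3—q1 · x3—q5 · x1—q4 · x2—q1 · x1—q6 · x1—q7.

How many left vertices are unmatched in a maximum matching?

One maximum matching: x1–q6, x2–q1, x3–q5.
The set {x2, x3, x4, x5} has only 2 neighbours ({q1, q5}), so by Hall's theorem at most 3 of the 5 left vertices can be matched.
That matches 3 of the 5, leaving 2 unmatched; no matching can do better.

2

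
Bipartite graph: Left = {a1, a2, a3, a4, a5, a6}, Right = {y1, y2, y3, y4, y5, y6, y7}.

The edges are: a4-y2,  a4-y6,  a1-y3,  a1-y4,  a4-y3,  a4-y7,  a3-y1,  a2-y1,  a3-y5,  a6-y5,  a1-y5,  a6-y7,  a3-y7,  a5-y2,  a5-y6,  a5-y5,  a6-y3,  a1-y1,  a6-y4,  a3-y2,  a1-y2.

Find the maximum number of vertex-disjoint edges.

6

For example, pair a1-y4, a2-y1, a3-y7, a4-y2, a5-y5, a6-y3.
This saturates every left vertex, so 6 is the maximum.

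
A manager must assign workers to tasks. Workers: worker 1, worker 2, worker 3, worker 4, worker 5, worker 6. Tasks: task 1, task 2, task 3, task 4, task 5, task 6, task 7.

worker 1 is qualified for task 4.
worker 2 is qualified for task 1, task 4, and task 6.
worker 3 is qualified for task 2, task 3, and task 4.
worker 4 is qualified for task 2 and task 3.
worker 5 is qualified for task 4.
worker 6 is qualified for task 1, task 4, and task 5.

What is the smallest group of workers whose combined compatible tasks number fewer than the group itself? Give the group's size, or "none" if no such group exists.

Take S = {worker 1, worker 5}. Its neighbourhood is {task 4}, so |N(S)| = 1 < |S| = 2.
No single vertex violates Hall's condition since each has at least one neighbour, so 2 is the minimum.

2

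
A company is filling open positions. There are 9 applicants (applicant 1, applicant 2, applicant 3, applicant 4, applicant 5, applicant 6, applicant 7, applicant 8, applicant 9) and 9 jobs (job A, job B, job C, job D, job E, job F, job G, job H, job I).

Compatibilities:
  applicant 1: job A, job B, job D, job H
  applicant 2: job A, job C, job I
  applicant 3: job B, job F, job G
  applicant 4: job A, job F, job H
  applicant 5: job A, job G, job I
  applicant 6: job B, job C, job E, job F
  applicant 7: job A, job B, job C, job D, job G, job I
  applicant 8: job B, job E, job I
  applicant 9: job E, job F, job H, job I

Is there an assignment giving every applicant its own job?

Yes

A valid assignment of size 9: applicant 1→job H, applicant 2→job I, applicant 3→job B, applicant 4→job A, applicant 5→job G, applicant 6→job C, applicant 7→job D, applicant 8→job E, applicant 9→job F.
Every applicant is matched, so this is a perfect matching.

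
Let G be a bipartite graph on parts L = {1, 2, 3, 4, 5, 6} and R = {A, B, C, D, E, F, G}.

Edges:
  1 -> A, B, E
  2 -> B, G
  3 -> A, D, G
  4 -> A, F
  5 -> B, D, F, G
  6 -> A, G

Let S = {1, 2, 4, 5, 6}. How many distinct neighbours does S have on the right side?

The union of neighbours of {1, 2, 4, 5, 6} is {A, B, D, E, F, G}, which has 6 elements.
Since |N(S)| = 6 ≥ |S| = 5, Hall's condition holds for this subset.

6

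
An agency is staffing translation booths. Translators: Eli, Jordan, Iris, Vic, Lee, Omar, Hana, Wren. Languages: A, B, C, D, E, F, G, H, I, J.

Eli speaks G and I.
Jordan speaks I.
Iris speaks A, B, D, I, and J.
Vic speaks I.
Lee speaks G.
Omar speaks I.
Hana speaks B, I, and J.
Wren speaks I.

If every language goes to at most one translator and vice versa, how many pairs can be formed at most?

For example, pair Eli→G, Jordan→I, Iris→J, Hana→B.
The set {Eli, Jordan, Vic, Lee, Omar, Wren} has only 2 neighbours ({G, I}), so by Hall's theorem at most 4 of the 8 translators can be matched.

4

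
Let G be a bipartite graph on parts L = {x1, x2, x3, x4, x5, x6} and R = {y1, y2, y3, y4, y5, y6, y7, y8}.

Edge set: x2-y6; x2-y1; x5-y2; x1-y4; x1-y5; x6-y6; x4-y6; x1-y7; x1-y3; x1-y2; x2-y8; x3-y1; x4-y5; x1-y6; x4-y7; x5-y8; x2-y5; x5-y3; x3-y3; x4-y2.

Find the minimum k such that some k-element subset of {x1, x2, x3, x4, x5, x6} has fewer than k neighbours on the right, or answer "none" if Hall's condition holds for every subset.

A matching saturating every left vertex exists, for instance x1→y7, x2→y1, x3→y3, x4→y2, x5→y8, x6→y6.
By Hall's marriage theorem, this means |N(S)| ≥ |S| for every subset S, so no violating subset exists.

none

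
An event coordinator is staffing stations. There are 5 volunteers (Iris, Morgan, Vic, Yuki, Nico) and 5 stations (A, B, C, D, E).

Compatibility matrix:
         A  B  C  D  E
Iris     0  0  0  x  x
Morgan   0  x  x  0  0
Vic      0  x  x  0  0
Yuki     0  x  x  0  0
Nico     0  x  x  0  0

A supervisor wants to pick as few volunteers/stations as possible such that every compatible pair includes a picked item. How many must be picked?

The 3 edges Iris–E, Morgan–C, Vic–B form a matching, so any vertex cover needs at least 3 vertices (one per matched edge).
Conversely {Iris, B, C} meets every edge and has exactly 3 vertices, so 3 is optimal.

3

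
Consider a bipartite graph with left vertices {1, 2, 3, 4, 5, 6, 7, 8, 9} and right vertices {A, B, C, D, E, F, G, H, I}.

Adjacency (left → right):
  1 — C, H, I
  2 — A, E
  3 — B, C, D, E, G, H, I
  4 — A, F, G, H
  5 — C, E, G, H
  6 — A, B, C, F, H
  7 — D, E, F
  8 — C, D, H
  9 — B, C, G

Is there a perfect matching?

For example, pair 1-I, 2-A, 3-G, 4-F, 5-E, 6-H, 7-D, 8-C, 9-B.
All 9 left vertices are covered.

Yes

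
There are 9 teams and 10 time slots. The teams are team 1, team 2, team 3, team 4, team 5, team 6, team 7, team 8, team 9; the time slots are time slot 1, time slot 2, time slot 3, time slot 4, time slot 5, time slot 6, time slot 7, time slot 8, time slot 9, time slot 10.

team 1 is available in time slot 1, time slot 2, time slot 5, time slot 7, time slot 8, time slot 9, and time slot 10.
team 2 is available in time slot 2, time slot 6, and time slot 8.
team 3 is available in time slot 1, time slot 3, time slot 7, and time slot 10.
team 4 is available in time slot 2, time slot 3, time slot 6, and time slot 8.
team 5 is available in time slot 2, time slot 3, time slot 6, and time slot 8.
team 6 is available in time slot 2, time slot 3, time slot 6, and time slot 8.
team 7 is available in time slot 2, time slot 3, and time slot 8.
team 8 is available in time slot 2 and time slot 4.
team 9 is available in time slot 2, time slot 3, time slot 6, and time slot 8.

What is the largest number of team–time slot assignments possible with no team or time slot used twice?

A valid assignment of size 7: team 1–time slot 5, team 2–time slot 8, team 3–time slot 10, team 4–time slot 6, team 5–time slot 3, team 6–time slot 2, team 8–time slot 4.
The set {team 2, team 4, team 5, team 6, team 7, team 9} has only 4 neighbours ({time slot 2, time slot 3, time slot 6, time slot 8}), so by Hall's theorem at most 7 of the 9 teams can be matched.

7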